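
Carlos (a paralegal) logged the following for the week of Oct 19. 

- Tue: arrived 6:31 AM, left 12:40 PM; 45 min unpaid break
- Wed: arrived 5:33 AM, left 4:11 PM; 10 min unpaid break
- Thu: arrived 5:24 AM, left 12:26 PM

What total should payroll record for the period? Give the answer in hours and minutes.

22 h 54 min

Tue: 6:31 AM–12:40 PM = 6 h 9 min; less 45 min break → 5 h 24 min
Wed: 5:33 AM–4:11 PM = 10 h 38 min; less 10 min break → 10 h 28 min
Thu: 5:24 AM–12:26 PM = 7 h 2 min
Total: 5 h 24 min + 10 h 28 min + 7 h 2 min = 22 h 54 min.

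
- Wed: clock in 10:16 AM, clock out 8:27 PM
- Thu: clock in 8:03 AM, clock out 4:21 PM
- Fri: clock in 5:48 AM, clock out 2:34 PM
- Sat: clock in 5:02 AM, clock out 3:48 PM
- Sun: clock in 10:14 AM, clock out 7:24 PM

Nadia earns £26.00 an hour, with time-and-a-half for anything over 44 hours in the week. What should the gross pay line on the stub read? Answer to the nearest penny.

Wed: 10:16 AM–8:27 PM = 10 h 11 min
Thu: 8:03 AM–4:21 PM = 8 h 18 min
Fri: 5:48 AM–2:34 PM = 8 h 46 min
Sat: 5:02 AM–3:48 PM = 10 h 46 min
Sun: 10:14 AM–7:24 PM = 9 h 10 min
Total worked: 47 h 11 min = 2831 min.
Regular 44 h 0 min = 2640 min at £26.00/h; overtime 3 h 11 min = 191 min at £39.00/h.
Pay = (2640 × £26.00 + 191 × £39.00) ÷ 60 = £1268.15.

£1268.15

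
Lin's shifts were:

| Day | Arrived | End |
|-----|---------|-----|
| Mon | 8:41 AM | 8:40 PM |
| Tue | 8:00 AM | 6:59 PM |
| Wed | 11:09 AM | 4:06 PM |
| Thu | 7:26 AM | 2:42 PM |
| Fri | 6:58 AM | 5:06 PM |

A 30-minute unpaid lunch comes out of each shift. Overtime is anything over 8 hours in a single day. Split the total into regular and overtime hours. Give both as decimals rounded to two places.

Regular 35.22 hours, overtime 7.60 hours

Mon: 8:41 AM–8:40 PM = 11 h 59 min; less 30 min break → 11 h 29 min
Tue: 8:00 AM–6:59 PM = 10 h 59 min; less 30 min break → 10 h 29 min
Wed: 11:09 AM–4:06 PM = 4 h 57 min; less 30 min break → 4 h 27 min
Thu: 7:26 AM–2:42 PM = 7 h 16 min; less 30 min break → 6 h 46 min
Fri: 6:58 AM–5:06 PM = 10 h 8 min; less 30 min break → 9 h 38 min
Mon reg 8 h 0 min / OT 3 h 29 min; Tue reg 8 h 0 min / OT 2 h 29 min; Wed reg 4 h 27 min / OT 0 h 0 min; Thu reg 6 h 46 min / OT 0 h 0 min; Fri reg 8 h 0 min / OT 1 h 38 min.
Totals: regular 35 h 13 min, overtime 7 h 36 min.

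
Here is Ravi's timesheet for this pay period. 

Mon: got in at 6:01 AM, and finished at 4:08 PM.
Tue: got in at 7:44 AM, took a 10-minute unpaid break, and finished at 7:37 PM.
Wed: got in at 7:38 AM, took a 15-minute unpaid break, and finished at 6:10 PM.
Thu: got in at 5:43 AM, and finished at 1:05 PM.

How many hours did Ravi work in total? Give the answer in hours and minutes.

39 h 29 min

Mon: 6:01 AM–4:08 PM = 10 h 7 min
Tue: 7:44 AM–7:37 PM = 11 h 53 min; less 10 min break → 11 h 43 min
Wed: 7:38 AM–6:10 PM = 10 h 32 min; less 15 min break → 10 h 17 min
Thu: 5:43 AM–1:05 PM = 7 h 22 min
Total: 10 h 7 min + 11 h 43 min + 10 h 17 min + 7 h 22 min = 39 h 29 min.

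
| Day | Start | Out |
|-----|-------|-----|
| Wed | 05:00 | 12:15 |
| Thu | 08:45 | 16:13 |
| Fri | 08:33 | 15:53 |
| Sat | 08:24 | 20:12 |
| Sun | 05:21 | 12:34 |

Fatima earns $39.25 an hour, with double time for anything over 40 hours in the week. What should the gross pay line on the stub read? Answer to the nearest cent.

Wed: 05:00–12:15 = 7 h 15 min
Thu: 08:45–16:13 = 7 h 28 min
Fri: 08:33–15:53 = 7 h 20 min
Sat: 08:24–20:12 = 11 h 48 min
Sun: 05:21–12:34 = 7 h 13 min
Total worked: 41 h 4 min = 2464 min.
Regular 40 h 0 min = 2400 min at $39.25/h; overtime 1 h 4 min = 64 min at $78.50/h.
Pay = (2400 × $39.25 + 64 × $78.50) ÷ 60 = $1653.73.

$1653.73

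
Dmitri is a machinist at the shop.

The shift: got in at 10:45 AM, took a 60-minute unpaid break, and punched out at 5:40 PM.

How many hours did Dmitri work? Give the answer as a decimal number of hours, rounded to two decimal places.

5.92 hours

The shift: 10:45 AM–5:40 PM = 6 h 55 min; less 60 min break → 5 h 55 min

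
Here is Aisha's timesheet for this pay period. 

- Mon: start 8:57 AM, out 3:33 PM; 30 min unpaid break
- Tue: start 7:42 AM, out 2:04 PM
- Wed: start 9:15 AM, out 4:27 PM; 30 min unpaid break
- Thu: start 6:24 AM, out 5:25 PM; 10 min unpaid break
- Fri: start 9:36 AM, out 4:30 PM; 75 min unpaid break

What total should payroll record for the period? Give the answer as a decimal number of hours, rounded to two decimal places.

Mon: 8:57 AM–3:33 PM = 6 h 36 min; less 30 min break → 6 h 6 min
Tue: 7:42 AM–2:04 PM = 6 h 22 min
Wed: 9:15 AM–4:27 PM = 7 h 12 min; less 30 min break → 6 h 42 min
Thu: 6:24 AM–5:25 PM = 11 h 1 min; less 10 min break → 10 h 51 min
Fri: 9:36 AM–4:30 PM = 6 h 54 min; less 75 min break → 5 h 39 min
Total: 6 h 6 min + 6 h 22 min + 6 h 42 min + 10 h 51 min + 5 h 39 min = 35 h 40 min.

35.67 hours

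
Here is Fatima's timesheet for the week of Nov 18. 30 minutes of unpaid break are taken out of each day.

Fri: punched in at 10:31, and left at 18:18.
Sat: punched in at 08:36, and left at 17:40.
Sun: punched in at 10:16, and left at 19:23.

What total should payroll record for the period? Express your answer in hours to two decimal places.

Fri: 10:31–18:18 = 7 h 47 min; less 30 min break → 7 h 17 min
Sat: 08:36–17:40 = 9 h 4 min; less 30 min break → 8 h 34 min
Sun: 10:16–19:23 = 9 h 7 min; less 30 min break → 8 h 37 min
Total: 7 h 17 min + 8 h 34 min + 8 h 37 min = 24 h 28 min.

24.47 hours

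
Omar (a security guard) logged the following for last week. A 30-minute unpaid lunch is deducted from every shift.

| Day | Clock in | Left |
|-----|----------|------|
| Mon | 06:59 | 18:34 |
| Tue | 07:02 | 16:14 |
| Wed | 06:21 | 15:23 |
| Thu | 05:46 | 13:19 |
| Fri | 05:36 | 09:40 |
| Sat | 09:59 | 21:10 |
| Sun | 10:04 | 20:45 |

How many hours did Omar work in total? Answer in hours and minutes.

Mon: 06:59–18:34 = 11 h 35 min; less 30 min break → 11 h 5 min
Tue: 07:02–16:14 = 9 h 12 min; less 30 min break → 8 h 42 min
Wed: 06:21–15:23 = 9 h 2 min; less 30 min break → 8 h 32 min
Thu: 05:46–13:19 = 7 h 33 min; less 30 min break → 7 h 3 min
Fri: 05:36–09:40 = 4 h 4 min; less 30 min break → 3 h 34 min
Sat: 09:59–21:10 = 11 h 11 min; less 30 min break → 10 h 41 min
Sun: 10:04–20:45 = 10 h 41 min; less 30 min break → 10 h 11 min
Total: 11 h 5 min + 8 h 42 min + 8 h 32 min + 7 h 3 min + 3 h 34 min + 10 h 41 min + 10 h 11 min = 59 h 48 min.

59 h 48 min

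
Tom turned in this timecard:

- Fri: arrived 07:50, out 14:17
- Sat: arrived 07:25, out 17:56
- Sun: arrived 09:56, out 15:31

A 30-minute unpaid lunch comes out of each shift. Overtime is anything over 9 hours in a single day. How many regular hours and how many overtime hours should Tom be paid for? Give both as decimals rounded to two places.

Regular 20.03 hours, overtime 1.02 hours

Fri: 07:50–14:17 = 6 h 27 min; less 30 min break → 5 h 57 min
Sat: 07:25–17:56 = 10 h 31 min; less 30 min break → 10 h 1 min
Sun: 09:56–15:31 = 5 h 35 min; less 30 min break → 5 h 5 min
Fri reg 5 h 57 min / OT 0 h 0 min; Sat reg 9 h 0 min / OT 1 h 1 min; Sun reg 5 h 5 min / OT 0 h 0 min.
Totals: regular 20 h 2 min, overtime 1 h 1 min.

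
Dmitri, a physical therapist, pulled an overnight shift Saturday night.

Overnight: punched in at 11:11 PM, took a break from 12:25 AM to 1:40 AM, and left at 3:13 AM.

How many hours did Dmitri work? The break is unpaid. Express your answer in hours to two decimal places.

Overnight: 11:11 PM → midnight = 0 h 49 min; midnight → 3:13 AM = 3 h 13 min; span 4 h 2 min; less 75 min break → 2 h 47 min

2.78 hours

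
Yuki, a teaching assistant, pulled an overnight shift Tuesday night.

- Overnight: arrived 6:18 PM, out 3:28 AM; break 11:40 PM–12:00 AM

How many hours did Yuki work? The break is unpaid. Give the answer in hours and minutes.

8 h 50 min

Overnight: 6:18 PM → midnight = 5 h 42 min; midnight → 3:28 AM = 3 h 28 min; span 9 h 10 min; less 20 min break → 8 h 50 min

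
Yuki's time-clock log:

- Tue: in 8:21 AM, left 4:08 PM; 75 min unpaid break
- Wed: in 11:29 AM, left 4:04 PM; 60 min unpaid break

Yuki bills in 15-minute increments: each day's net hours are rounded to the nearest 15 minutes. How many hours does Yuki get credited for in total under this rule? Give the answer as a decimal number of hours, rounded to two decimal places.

Tue: 8:21 AM–4:08 PM = 7 h 47 min − 75 min = 6 h 32 min → rounds to 6 h 30 min
Wed: 11:29 AM–4:04 PM = 4 h 35 min − 60 min = 3 h 35 min → rounds to 3 h 30 min
Total credited: 10 h 0 min.

10.00 hours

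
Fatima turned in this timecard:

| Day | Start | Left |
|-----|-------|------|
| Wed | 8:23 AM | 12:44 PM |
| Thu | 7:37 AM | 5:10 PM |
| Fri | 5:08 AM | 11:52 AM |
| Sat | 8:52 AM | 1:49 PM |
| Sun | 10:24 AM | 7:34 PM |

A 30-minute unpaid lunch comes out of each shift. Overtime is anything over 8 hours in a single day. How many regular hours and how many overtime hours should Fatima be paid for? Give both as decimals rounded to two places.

Wed: 8:23 AM–12:44 PM = 4 h 21 min; less 30 min break → 3 h 51 min
Thu: 7:37 AM–5:10 PM = 9 h 33 min; less 30 min break → 9 h 3 min
Fri: 5:08 AM–11:52 AM = 6 h 44 min; less 30 min break → 6 h 14 min
Sat: 8:52 AM–1:49 PM = 4 h 57 min; less 30 min break → 4 h 27 min
Sun: 10:24 AM–7:34 PM = 9 h 10 min; less 30 min break → 8 h 40 min
Wed reg 3 h 51 min / OT 0 h 0 min; Thu reg 8 h 0 min / OT 1 h 3 min; Fri reg 6 h 14 min / OT 0 h 0 min; Sat reg 4 h 27 min / OT 0 h 0 min; Sun reg 8 h 0 min / OT 0 h 40 min.
Totals: regular 30 h 32 min, overtime 1 h 43 min.

Regular 30.53 hours, overtime 1.72 hours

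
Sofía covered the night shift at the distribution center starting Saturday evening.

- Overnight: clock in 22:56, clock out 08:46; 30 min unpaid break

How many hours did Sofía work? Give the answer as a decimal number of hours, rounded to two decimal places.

9.33 hours

Overnight: 22:56 → midnight = 1 h 4 min; midnight → 08:46 = 8 h 46 min; span 9 h 50 min; less 30 min break → 9 h 20 min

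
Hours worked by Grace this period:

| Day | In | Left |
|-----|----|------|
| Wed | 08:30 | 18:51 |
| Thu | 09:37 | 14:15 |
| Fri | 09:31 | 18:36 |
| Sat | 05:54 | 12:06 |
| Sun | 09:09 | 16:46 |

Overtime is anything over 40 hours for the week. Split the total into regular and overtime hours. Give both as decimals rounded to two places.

Wed: 08:30–18:51 = 10 h 21 min
Thu: 09:37–14:15 = 4 h 38 min
Fri: 09:31–18:36 = 9 h 5 min
Sat: 05:54–12:06 = 6 h 12 min
Sun: 09:09–16:46 = 7 h 37 min
Total worked: 37 h 53 min = 37.88 h.
Threshold 40 h → overtime 0 h 0 min, regular 37 h 53 min.

Regular 37.88 hours, overtime 0.00 hours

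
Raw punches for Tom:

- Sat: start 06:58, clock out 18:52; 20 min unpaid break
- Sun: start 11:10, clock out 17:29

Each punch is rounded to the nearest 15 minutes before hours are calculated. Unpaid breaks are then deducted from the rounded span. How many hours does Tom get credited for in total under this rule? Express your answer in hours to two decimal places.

Sat: in 06:58→07:00, out 18:52→18:45; 11 h 45 min − 20 min = 11 h 25 min
Sun: in 11:10→11:15, out 17:29→17:30; 6 h 15 min
Total credited: 17 h 40 min.

17.67 hours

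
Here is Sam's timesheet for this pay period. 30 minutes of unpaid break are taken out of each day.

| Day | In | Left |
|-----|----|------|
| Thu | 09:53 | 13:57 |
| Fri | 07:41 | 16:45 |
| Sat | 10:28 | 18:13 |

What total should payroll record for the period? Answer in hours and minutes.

19 h 23 min

Thu: 09:53–13:57 = 4 h 4 min; less 30 min break → 3 h 34 min
Fri: 07:41–16:45 = 9 h 4 min; less 30 min break → 8 h 34 min
Sat: 10:28–18:13 = 7 h 45 min; less 30 min break → 7 h 15 min
Total: 3 h 34 min + 8 h 34 min + 7 h 15 min = 19 h 23 min.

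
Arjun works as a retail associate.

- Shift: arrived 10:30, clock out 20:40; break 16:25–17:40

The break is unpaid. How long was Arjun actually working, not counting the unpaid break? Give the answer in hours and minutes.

8 h 55 min

Shift: 10:30–20:40 = 10 h 10 min; less 75 min break → 8 h 55 min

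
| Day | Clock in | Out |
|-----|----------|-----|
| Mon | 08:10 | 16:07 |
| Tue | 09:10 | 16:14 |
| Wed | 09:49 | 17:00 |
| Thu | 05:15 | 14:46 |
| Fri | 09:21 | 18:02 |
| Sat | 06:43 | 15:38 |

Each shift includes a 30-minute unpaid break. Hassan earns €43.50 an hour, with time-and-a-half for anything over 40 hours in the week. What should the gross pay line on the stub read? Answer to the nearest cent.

€2152.16

Mon: 08:10–16:07 = 7 h 57 min; less 30 min break → 7 h 27 min
Tue: 09:10–16:14 = 7 h 4 min; less 30 min break → 6 h 34 min
Wed: 09:49–17:00 = 7 h 11 min; less 30 min break → 6 h 41 min
Thu: 05:15–14:46 = 9 h 31 min; less 30 min break → 9 h 1 min
Fri: 09:21–18:02 = 8 h 41 min; less 30 min break → 8 h 11 min
Sat: 06:43–15:38 = 8 h 55 min; less 30 min break → 8 h 25 min
Total worked: 46 h 19 min = 2779 min.
Regular 40 h 0 min = 2400 min at €43.50/h; overtime 6 h 19 min = 379 min at €65.25/h.
Pay = (2400 × €43.50 + 379 × €65.25) ÷ 60 = €2152.16.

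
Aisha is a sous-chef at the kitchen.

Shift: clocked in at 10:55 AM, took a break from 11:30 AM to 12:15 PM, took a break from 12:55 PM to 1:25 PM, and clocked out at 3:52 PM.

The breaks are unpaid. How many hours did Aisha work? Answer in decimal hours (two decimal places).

Shift: 10:55 AM–3:52 PM = 4 h 57 min; less 75 min break → 3 h 42 min

3.70 hours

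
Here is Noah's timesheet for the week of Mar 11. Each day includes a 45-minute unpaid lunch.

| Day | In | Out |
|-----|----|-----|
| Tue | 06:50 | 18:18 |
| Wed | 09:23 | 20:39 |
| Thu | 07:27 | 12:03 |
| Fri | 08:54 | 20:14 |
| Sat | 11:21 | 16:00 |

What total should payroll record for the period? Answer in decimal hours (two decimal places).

Tue: 06:50–18:18 = 11 h 28 min; less 45 min break → 10 h 43 min
Wed: 09:23–20:39 = 11 h 16 min; less 45 min break → 10 h 31 min
Thu: 07:27–12:03 = 4 h 36 min; less 45 min break → 3 h 51 min
Fri: 08:54–20:14 = 11 h 20 min; less 45 min break → 10 h 35 min
Sat: 11:21–16:00 = 4 h 39 min; less 45 min break → 3 h 54 min
Total: 10 h 43 min + 10 h 31 min + 3 h 51 min + 10 h 35 min + 3 h 54 min = 39 h 34 min.

39.57 hours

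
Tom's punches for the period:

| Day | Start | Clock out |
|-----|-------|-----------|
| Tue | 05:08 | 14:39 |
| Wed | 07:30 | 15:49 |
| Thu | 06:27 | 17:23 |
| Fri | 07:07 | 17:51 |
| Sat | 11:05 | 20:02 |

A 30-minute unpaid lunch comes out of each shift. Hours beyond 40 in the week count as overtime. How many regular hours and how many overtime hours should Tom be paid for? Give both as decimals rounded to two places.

Tue: 05:08–14:39 = 9 h 31 min; less 30 min break → 9 h 1 min
Wed: 07:30–15:49 = 8 h 19 min; less 30 min break → 7 h 49 min
Thu: 06:27–17:23 = 10 h 56 min; less 30 min break → 10 h 26 min
Fri: 07:07–17:51 = 10 h 44 min; less 30 min break → 10 h 14 min
Sat: 11:05–20:02 = 8 h 57 min; less 30 min break → 8 h 27 min
Total worked: 45 h 57 min = 45.95 h.
Threshold 40 h → overtime 5 h 57 min, regular 40 h 0 min.

Regular 40.00 hours, overtime 5.95 hours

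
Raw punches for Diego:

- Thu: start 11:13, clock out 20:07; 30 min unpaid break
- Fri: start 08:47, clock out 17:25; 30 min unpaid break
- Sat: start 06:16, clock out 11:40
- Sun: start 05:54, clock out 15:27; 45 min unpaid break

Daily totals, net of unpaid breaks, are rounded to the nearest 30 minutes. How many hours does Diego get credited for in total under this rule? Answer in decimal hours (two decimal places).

Thu: 11:13–20:07 = 8 h 54 min − 30 min = 8 h 24 min → rounds to 8 h 30 min
Fri: 08:47–17:25 = 8 h 38 min − 30 min = 8 h 8 min → rounds to 8 h 0 min
Sat: 06:16–11:40 = 5 h 24 min → rounds to 5 h 30 min
Sun: 05:54–15:27 = 9 h 33 min − 45 min = 8 h 48 min → rounds to 9 h 0 min
Total credited: 31 h 0 min.

31.00 hours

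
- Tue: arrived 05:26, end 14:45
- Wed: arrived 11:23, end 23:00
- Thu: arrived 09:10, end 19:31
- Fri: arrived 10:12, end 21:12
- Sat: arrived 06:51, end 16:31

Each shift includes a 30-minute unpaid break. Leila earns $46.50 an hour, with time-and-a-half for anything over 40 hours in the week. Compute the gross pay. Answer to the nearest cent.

$2519.14

Tue: 05:26–14:45 = 9 h 19 min; less 30 min break → 8 h 49 min
Wed: 11:23–23:00 = 11 h 37 min; less 30 min break → 11 h 7 min
Thu: 09:10–19:31 = 10 h 21 min; less 30 min break → 9 h 51 min
Fri: 10:12–21:12 = 11 h 0 min; less 30 min break → 10 h 30 min
Sat: 06:51–16:31 = 9 h 40 min; less 30 min break → 9 h 10 min
Total worked: 49 h 27 min = 2967 min.
Regular 40 h 0 min = 2400 min at $46.50/h; overtime 9 h 27 min = 567 min at $69.75/h.
Pay = (2400 × $46.50 + 567 × $69.75) ÷ 60 = $2519.14.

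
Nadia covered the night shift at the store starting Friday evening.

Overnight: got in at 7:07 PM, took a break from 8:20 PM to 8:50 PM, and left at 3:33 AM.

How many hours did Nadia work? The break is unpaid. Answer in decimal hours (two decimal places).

7.93 hours

Overnight: 7:07 PM → midnight = 4 h 53 min; midnight → 3:33 AM = 3 h 33 min; span 8 h 26 min; less 30 min break → 7 h 56 min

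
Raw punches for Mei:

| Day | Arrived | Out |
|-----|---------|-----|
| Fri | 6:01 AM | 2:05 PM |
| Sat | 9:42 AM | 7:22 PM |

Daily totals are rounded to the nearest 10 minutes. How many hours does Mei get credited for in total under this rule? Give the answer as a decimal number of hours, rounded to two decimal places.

17.67 hours

Fri: 6:01 AM–2:05 PM = 8 h 4 min → rounds to 8 h 0 min
Sat: 9:42 AM–7:22 PM = 9 h 40 min → rounds to 9 h 40 min
Total credited: 17 h 40 min.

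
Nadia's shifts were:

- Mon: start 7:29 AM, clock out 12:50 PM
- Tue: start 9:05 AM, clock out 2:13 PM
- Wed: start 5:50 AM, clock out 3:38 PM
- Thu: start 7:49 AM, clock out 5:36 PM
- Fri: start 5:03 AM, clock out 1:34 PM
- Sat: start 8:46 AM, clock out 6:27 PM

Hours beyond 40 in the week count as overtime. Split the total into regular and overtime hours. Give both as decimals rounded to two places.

Regular 40.00 hours, overtime 8.27 hours

Mon: 7:29 AM–12:50 PM = 5 h 21 min
Tue: 9:05 AM–2:13 PM = 5 h 8 min
Wed: 5:50 AM–3:38 PM = 9 h 48 min
Thu: 7:49 AM–5:36 PM = 9 h 47 min
Fri: 5:03 AM–1:34 PM = 8 h 31 min
Sat: 8:46 AM–6:27 PM = 9 h 41 min
Total worked: 48 h 16 min = 48.27 h.
Threshold 40 h → overtime 8 h 16 min, regular 40 h 0 min.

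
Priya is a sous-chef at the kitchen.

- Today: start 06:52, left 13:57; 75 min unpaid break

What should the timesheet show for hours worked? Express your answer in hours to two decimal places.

Today: 06:52–13:57 = 7 h 5 min; less 75 min break → 5 h 50 min

5.83 hours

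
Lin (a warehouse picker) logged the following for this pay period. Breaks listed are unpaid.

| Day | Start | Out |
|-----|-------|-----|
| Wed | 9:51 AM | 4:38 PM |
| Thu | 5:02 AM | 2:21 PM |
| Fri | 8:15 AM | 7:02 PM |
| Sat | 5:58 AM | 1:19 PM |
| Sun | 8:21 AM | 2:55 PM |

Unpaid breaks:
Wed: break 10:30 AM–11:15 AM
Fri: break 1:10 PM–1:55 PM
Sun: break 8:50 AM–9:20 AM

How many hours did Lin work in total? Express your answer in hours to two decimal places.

Wed: 9:51 AM–4:38 PM = 6 h 47 min; less 45 min break → 6 h 2 min
Thu: 5:02 AM–2:21 PM = 9 h 19 min
Fri: 8:15 AM–7:02 PM = 10 h 47 min; less 45 min break → 10 h 2 min
Sat: 5:58 AM–1:19 PM = 7 h 21 min
Sun: 8:21 AM–2:55 PM = 6 h 34 min; less 30 min break → 6 h 4 min
Total: 6 h 2 min + 9 h 19 min + 10 h 2 min + 7 h 21 min + 6 h 4 min = 38 h 48 min.

38.80 hours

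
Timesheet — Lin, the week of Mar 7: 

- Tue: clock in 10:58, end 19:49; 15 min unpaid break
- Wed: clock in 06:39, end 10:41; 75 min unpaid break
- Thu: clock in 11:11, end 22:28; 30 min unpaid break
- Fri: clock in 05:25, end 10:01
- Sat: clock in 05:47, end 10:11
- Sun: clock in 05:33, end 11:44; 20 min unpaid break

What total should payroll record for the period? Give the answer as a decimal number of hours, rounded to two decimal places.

37.02 hours

Tue: 10:58–19:49 = 8 h 51 min; less 15 min break → 8 h 36 min
Wed: 06:39–10:41 = 4 h 2 min; less 75 min break → 2 h 47 min
Thu: 11:11–22:28 = 11 h 17 min; less 30 min break → 10 h 47 min
Fri: 05:25–10:01 = 4 h 36 min
Sat: 05:47–10:11 = 4 h 24 min
Sun: 05:33–11:44 = 6 h 11 min; less 20 min break → 5 h 51 min
Total: 8 h 36 min + 2 h 47 min + 10 h 47 min + 4 h 36 min + 4 h 24 min + 5 h 51 min = 37 h 1 min.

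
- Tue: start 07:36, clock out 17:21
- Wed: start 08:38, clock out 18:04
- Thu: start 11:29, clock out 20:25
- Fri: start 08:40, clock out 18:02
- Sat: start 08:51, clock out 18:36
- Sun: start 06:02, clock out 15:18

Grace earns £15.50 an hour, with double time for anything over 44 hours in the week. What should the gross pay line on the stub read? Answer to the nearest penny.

Tue: 07:36–17:21 = 9 h 45 min
Wed: 08:38–18:04 = 9 h 26 min
Thu: 11:29–20:25 = 8 h 56 min
Fri: 08:40–18:02 = 9 h 22 min
Sat: 08:51–18:36 = 9 h 45 min
Sun: 06:02–15:18 = 9 h 16 min
Total worked: 56 h 30 min = 3390 min.
Regular 44 h 0 min = 2640 min at £15.50/h; overtime 12 h 30 min = 750 min at £31.00/h.
Pay = (2640 × £15.50 + 750 × £31.00) ÷ 60 = £1069.50.

£1069.50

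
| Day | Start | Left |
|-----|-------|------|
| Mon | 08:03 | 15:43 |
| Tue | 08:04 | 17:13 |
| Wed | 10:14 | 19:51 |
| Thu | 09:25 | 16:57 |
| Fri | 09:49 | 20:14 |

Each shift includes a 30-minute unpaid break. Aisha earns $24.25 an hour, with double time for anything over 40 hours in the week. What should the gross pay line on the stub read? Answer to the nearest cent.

Mon: 08:03–15:43 = 7 h 40 min; less 30 min break → 7 h 10 min
Tue: 08:04–17:13 = 9 h 9 min; less 30 min break → 8 h 39 min
Wed: 10:14–19:51 = 9 h 37 min; less 30 min break → 9 h 7 min
Thu: 09:25–16:57 = 7 h 32 min; less 30 min break → 7 h 2 min
Fri: 09:49–20:14 = 10 h 25 min; less 30 min break → 9 h 55 min
Total worked: 41 h 53 min = 2513 min.
Regular 40 h 0 min = 2400 min at $24.25/h; overtime 1 h 53 min = 113 min at $48.50/h.
Pay = (2400 × $24.25 + 113 × $48.50) ÷ 60 = $1061.34.

$1061.34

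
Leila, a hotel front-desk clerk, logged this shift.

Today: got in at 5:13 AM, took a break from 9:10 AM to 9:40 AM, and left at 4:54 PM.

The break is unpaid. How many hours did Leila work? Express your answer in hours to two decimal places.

Today: 5:13 AM–4:54 PM = 11 h 41 min; less 30 min break → 11 h 11 min

11.18 hours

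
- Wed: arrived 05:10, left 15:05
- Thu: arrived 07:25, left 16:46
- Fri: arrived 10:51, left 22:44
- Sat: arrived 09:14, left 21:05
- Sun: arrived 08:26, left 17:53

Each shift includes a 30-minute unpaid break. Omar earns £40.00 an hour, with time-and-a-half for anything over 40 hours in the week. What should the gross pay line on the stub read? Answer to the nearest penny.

£2197.00

Wed: 05:10–15:05 = 9 h 55 min; less 30 min break → 9 h 25 min
Thu: 07:25–16:46 = 9 h 21 min; less 30 min break → 8 h 51 min
Fri: 10:51–22:44 = 11 h 53 min; less 30 min break → 11 h 23 min
Sat: 09:14–21:05 = 11 h 51 min; less 30 min break → 11 h 21 min
Sun: 08:26–17:53 = 9 h 27 min; less 30 min break → 8 h 57 min
Total worked: 49 h 57 min = 2997 min.
Regular 40 h 0 min = 2400 min at £40.00/h; overtime 9 h 57 min = 597 min at £60.00/h.
Pay = (2400 × £40.00 + 597 × £60.00) ÷ 60 = £2197.00.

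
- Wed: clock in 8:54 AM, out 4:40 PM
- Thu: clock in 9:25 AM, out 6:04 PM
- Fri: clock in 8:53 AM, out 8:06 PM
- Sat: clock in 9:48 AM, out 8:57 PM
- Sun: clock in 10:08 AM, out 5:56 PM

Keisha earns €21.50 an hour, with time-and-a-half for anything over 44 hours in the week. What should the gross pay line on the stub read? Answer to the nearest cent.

€1029.31

Wed: 8:54 AM–4:40 PM = 7 h 46 min
Thu: 9:25 AM–6:04 PM = 8 h 39 min
Fri: 8:53 AM–8:06 PM = 11 h 13 min
Sat: 9:48 AM–8:57 PM = 11 h 9 min
Sun: 10:08 AM–5:56 PM = 7 h 48 min
Total worked: 46 h 35 min = 2795 min.
Regular 44 h 0 min = 2640 min at €21.50/h; overtime 2 h 35 min = 155 min at €32.25/h.
Pay = (2640 × €21.50 + 155 × €32.25) ÷ 60 = €1029.31.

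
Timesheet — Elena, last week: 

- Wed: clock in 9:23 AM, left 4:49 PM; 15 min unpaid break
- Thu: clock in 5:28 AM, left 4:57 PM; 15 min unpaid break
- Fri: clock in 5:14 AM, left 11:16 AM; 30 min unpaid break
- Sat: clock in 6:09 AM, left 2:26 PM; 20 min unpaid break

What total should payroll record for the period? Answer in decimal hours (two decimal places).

Wed: 9:23 AM–4:49 PM = 7 h 26 min; less 15 min break → 7 h 11 min
Thu: 5:28 AM–4:57 PM = 11 h 29 min; less 15 min break → 11 h 14 min
Fri: 5:14 AM–11:16 AM = 6 h 2 min; less 30 min break → 5 h 32 min
Sat: 6:09 AM–2:26 PM = 8 h 17 min; less 20 min break → 7 h 57 min
Total: 7 h 11 min + 11 h 14 min + 5 h 32 min + 7 h 57 min = 31 h 54 min.

31.90 hours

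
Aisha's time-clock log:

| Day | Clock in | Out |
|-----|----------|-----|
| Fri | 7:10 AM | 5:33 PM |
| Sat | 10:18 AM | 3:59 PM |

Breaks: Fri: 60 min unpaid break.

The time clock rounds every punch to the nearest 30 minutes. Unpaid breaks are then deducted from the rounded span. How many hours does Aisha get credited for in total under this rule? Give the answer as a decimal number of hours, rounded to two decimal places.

Fri: in 7:10 AM→7:00 AM, out 5:33 PM→5:30 PM; 10 h 30 min − 60 min = 9 h 30 min
Sat: in 10:18 AM→10:30 AM, out 3:59 PM→4:00 PM; 5 h 30 min
Total credited: 15 h 0 min.

15.00 hours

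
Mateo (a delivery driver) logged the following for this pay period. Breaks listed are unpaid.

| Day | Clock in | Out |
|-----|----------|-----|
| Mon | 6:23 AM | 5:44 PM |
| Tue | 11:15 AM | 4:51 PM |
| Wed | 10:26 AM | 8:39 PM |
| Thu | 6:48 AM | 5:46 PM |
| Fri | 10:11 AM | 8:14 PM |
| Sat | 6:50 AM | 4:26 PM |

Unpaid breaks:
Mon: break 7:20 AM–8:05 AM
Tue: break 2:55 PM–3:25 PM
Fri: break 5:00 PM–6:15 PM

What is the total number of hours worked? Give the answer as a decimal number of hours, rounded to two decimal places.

Mon: 6:23 AM–5:44 PM = 11 h 21 min; less 45 min break → 10 h 36 min
Tue: 11:15 AM–4:51 PM = 5 h 36 min; less 30 min break → 5 h 6 min
Wed: 10:26 AM–8:39 PM = 10 h 13 min
Thu: 6:48 AM–5:46 PM = 10 h 58 min
Fri: 10:11 AM–8:14 PM = 10 h 3 min; less 75 min break → 8 h 48 min
Sat: 6:50 AM–4:26 PM = 9 h 36 min
Total: 10 h 36 min + 5 h 6 min + 10 h 13 min + 10 h 58 min + 8 h 48 min + 9 h 36 min = 55 h 17 min.

55.28 hours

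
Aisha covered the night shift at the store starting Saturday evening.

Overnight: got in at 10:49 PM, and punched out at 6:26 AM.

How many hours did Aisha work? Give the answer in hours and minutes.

Overnight: 10:49 PM → midnight = 1 h 11 min; midnight → 6:26 AM = 6 h 26 min; span 7 h 37 min

7 h 37 min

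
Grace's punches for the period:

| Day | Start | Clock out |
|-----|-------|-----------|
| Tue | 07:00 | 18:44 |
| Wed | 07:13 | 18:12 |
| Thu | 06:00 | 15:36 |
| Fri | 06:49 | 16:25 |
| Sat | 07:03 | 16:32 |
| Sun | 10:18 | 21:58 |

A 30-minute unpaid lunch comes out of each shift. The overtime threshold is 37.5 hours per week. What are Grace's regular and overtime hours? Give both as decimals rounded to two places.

Tue: 07:00–18:44 = 11 h 44 min; less 30 min break → 11 h 14 min
Wed: 07:13–18:12 = 10 h 59 min; less 30 min break → 10 h 29 min
Thu: 06:00–15:36 = 9 h 36 min; less 30 min break → 9 h 6 min
Fri: 06:49–16:25 = 9 h 36 min; less 30 min break → 9 h 6 min
Sat: 07:03–16:32 = 9 h 29 min; less 30 min break → 8 h 59 min
Sun: 10:18–21:58 = 11 h 40 min; less 30 min break → 11 h 10 min
Total worked: 60 h 4 min = 60.07 h.
Threshold 37.5 h → overtime 22 h 34 min, regular 37 h 30 min.

Regular 37.50 hours, overtime 22.57 hours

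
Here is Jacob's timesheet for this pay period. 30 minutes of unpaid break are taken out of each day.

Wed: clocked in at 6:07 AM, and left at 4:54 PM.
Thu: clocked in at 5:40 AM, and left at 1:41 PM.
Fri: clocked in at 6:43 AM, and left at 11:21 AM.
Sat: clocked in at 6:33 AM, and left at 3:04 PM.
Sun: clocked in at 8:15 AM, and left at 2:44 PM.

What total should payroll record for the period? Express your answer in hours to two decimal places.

35.93 hours

Wed: 6:07 AM–4:54 PM = 10 h 47 min; less 30 min break → 10 h 17 min
Thu: 5:40 AM–1:41 PM = 8 h 1 min; less 30 min break → 7 h 31 min
Fri: 6:43 AM–11:21 AM = 4 h 38 min; less 30 min break → 4 h 8 min
Sat: 6:33 AM–3:04 PM = 8 h 31 min; less 30 min break → 8 h 1 min
Sun: 8:15 AM–2:44 PM = 6 h 29 min; less 30 min break → 5 h 59 min
Total: 10 h 17 min + 7 h 31 min + 4 h 8 min + 8 h 1 min + 5 h 59 min = 35 h 56 min.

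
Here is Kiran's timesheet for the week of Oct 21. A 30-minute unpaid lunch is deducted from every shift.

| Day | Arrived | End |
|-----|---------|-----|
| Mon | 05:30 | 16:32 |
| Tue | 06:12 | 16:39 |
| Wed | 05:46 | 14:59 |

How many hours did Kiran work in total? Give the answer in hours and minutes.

Mon: 05:30–16:32 = 11 h 2 min; less 30 min break → 10 h 32 min
Tue: 06:12–16:39 = 10 h 27 min; less 30 min break → 9 h 57 min
Wed: 05:46–14:59 = 9 h 13 min; less 30 min break → 8 h 43 min
Total: 10 h 32 min + 9 h 57 min + 8 h 43 min = 29 h 12 min.

29 h 12 min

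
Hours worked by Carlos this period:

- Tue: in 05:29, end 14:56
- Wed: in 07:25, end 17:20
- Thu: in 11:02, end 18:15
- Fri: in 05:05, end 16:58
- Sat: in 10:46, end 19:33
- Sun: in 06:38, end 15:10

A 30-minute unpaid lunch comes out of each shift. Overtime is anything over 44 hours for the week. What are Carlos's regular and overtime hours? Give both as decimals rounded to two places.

Tue: 05:29–14:56 = 9 h 27 min; less 30 min break → 8 h 57 min
Wed: 07:25–17:20 = 9 h 55 min; less 30 min break → 9 h 25 min
Thu: 11:02–18:15 = 7 h 13 min; less 30 min break → 6 h 43 min
Fri: 05:05–16:58 = 11 h 53 min; less 30 min break → 11 h 23 min
Sat: 10:46–19:33 = 8 h 47 min; less 30 min break → 8 h 17 min
Sun: 06:38–15:10 = 8 h 32 min; less 30 min break → 8 h 2 min
Total worked: 52 h 47 min = 52.78 h.
Threshold 44 h → overtime 8 h 47 min, regular 44 h 0 min.

Regular 44.00 hours, overtime 8.78 hours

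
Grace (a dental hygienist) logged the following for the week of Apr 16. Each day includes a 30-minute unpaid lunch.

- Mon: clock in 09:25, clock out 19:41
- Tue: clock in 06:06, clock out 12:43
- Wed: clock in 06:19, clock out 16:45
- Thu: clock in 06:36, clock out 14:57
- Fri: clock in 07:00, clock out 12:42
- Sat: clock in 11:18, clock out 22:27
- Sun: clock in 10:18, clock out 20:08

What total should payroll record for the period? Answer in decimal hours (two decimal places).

Mon: 09:25–19:41 = 10 h 16 min; less 30 min break → 9 h 46 min
Tue: 06:06–12:43 = 6 h 37 min; less 30 min break → 6 h 7 min
Wed: 06:19–16:45 = 10 h 26 min; less 30 min break → 9 h 56 min
Thu: 06:36–14:57 = 8 h 21 min; less 30 min break → 7 h 51 min
Fri: 07:00–12:42 = 5 h 42 min; less 30 min break → 5 h 12 min
Sat: 11:18–22:27 = 11 h 9 min; less 30 min break → 10 h 39 min
Sun: 10:18–20:08 = 9 h 50 min; less 30 min break → 9 h 20 min
Total: 9 h 46 min + 6 h 7 min + 9 h 56 min + 7 h 51 min + 5 h 12 min + 10 h 39 min + 9 h 20 min = 58 h 51 min.

58.85 hours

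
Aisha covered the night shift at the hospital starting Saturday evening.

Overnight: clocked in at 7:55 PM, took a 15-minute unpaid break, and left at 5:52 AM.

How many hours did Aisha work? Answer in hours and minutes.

Overnight: 7:55 PM → midnight = 4 h 5 min; midnight → 5:52 AM = 5 h 52 min; span 9 h 57 min; less 15 min break → 9 h 42 min

9 h 42 min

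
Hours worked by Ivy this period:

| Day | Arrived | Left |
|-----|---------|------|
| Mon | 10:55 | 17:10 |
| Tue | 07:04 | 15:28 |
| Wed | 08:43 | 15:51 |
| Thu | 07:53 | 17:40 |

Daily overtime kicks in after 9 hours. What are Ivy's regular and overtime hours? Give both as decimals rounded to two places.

Regular 30.78 hours, overtime 0.78 hours

Mon: 10:55–17:10 = 6 h 15 min
Tue: 07:04–15:28 = 8 h 24 min
Wed: 08:43–15:51 = 7 h 8 min
Thu: 07:53–17:40 = 9 h 47 min
Mon reg 6 h 15 min / OT 0 h 0 min; Tue reg 8 h 24 min / OT 0 h 0 min; Wed reg 7 h 8 min / OT 0 h 0 min; Thu reg 9 h 0 min / OT 0 h 47 min.
Totals: regular 30 h 47 min, overtime 0 h 47 min.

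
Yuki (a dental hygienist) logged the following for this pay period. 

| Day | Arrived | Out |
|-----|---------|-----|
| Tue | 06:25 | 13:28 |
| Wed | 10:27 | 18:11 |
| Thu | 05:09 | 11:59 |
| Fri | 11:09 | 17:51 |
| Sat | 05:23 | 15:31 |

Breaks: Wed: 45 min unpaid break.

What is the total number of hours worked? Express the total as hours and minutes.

37 h 42 min

Tue: 06:25–13:28 = 7 h 3 min
Wed: 10:27–18:11 = 7 h 44 min; less 45 min break → 6 h 59 min
Thu: 05:09–11:59 = 6 h 50 min
Fri: 11:09–17:51 = 6 h 42 min
Sat: 05:23–15:31 = 10 h 8 min
Total: 7 h 3 min + 6 h 59 min + 6 h 50 min + 6 h 42 min + 10 h 8 min = 37 h 42 min.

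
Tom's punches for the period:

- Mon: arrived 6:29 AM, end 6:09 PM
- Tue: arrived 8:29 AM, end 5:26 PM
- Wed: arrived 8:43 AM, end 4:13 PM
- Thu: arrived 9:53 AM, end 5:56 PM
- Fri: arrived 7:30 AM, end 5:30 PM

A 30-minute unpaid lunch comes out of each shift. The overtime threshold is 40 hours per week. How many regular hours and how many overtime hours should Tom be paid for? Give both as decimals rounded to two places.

Regular 40.00 hours, overtime 3.67 hours

Mon: 6:29 AM–6:09 PM = 11 h 40 min; less 30 min break → 11 h 10 min
Tue: 8:29 AM–5:26 PM = 8 h 57 min; less 30 min break → 8 h 27 min
Wed: 8:43 AM–4:13 PM = 7 h 30 min; less 30 min break → 7 h 0 min
Thu: 9:53 AM–5:56 PM = 8 h 3 min; less 30 min break → 7 h 33 min
Fri: 7:30 AM–5:30 PM = 10 h 0 min; less 30 min break → 9 h 30 min
Total worked: 43 h 40 min = 43.67 h.
Threshold 40 h → overtime 3 h 40 min, regular 40 h 0 min.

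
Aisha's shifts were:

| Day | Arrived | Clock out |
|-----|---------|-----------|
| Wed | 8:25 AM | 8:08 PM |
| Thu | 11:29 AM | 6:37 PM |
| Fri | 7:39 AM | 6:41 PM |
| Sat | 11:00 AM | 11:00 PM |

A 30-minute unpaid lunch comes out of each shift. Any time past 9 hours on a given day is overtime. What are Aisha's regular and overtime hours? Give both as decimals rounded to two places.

Wed: 8:25 AM–8:08 PM = 11 h 43 min; less 30 min break → 11 h 13 min
Thu: 11:29 AM–6:37 PM = 7 h 8 min; less 30 min break → 6 h 38 min
Fri: 7:39 AM–6:41 PM = 11 h 2 min; less 30 min break → 10 h 32 min
Sat: 11:00 AM–11:00 PM = 12 h 0 min; less 30 min break → 11 h 30 min
Wed reg 9 h 0 min / OT 2 h 13 min; Thu reg 6 h 38 min / OT 0 h 0 min; Fri reg 9 h 0 min / OT 1 h 32 min; Sat reg 9 h 0 min / OT 2 h 30 min.
Totals: regular 33 h 38 min, overtime 6 h 15 min.

Regular 33.63 hours, overtime 6.25 hours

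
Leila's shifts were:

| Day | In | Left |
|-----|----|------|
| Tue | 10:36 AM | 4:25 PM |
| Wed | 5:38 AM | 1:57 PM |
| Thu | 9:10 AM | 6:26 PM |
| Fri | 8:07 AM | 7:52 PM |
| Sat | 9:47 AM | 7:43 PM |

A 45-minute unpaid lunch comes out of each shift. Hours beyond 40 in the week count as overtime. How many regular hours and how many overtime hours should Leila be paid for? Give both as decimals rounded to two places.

Tue: 10:36 AM–4:25 PM = 5 h 49 min; less 45 min break → 5 h 4 min
Wed: 5:38 AM–1:57 PM = 8 h 19 min; less 45 min break → 7 h 34 min
Thu: 9:10 AM–6:26 PM = 9 h 16 min; less 45 min break → 8 h 31 min
Fri: 8:07 AM–7:52 PM = 11 h 45 min; less 45 min break → 11 h 0 min
Sat: 9:47 AM–7:43 PM = 9 h 56 min; less 45 min break → 9 h 11 min
Total worked: 41 h 20 min = 41.33 h.
Threshold 40 h → overtime 1 h 20 min, regular 40 h 0 min.

Regular 40.00 hours, overtime 1.33 hours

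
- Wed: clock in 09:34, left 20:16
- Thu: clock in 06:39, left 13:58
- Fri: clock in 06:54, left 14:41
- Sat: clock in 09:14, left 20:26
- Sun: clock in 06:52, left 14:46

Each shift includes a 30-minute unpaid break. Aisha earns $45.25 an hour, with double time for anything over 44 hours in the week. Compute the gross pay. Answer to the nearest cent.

Wed: 09:34–20:16 = 10 h 42 min; less 30 min break → 10 h 12 min
Thu: 06:39–13:58 = 7 h 19 min; less 30 min break → 6 h 49 min
Fri: 06:54–14:41 = 7 h 47 min; less 30 min break → 7 h 17 min
Sat: 09:14–20:26 = 11 h 12 min; less 30 min break → 10 h 42 min
Sun: 06:52–14:46 = 7 h 54 min; less 30 min break → 7 h 24 min
Total worked: 42 h 24 min = 2544 min.
Regular 42 h 24 min = 2544 min at $45.25/h; overtime 0 h 0 min = 0 min at $90.50/h.
Pay = (2544 × $45.25 + 0 × $90.50) ÷ 60 = $1918.60.

$1918.60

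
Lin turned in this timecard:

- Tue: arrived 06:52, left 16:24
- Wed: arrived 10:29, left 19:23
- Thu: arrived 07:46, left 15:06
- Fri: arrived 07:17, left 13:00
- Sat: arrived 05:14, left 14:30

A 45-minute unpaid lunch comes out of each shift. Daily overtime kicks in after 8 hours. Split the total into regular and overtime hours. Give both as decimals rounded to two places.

Regular 35.55 hours, overtime 1.45 hours

Tue: 06:52–16:24 = 9 h 32 min; less 45 min break → 8 h 47 min
Wed: 10:29–19:23 = 8 h 54 min; less 45 min break → 8 h 9 min
Thu: 07:46–15:06 = 7 h 20 min; less 45 min break → 6 h 35 min
Fri: 07:17–13:00 = 5 h 43 min; less 45 min break → 4 h 58 min
Sat: 05:14–14:30 = 9 h 16 min; less 45 min break → 8 h 31 min
Tue reg 8 h 0 min / OT 0 h 47 min; Wed reg 8 h 0 min / OT 0 h 9 min; Thu reg 6 h 35 min / OT 0 h 0 min; Fri reg 4 h 58 min / OT 0 h 0 min; Sat reg 8 h 0 min / OT 0 h 31 min.
Totals: regular 35 h 33 min, overtime 1 h 27 min.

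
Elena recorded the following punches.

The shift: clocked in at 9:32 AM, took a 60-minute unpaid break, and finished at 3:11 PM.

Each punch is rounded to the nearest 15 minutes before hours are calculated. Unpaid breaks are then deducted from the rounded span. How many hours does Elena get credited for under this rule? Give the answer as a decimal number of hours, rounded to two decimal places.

4.75 hours

The shift: in 9:32 AM→9:30 AM, out 3:11 PM→3:15 PM; 5 h 45 min − 60 min = 4 h 45 min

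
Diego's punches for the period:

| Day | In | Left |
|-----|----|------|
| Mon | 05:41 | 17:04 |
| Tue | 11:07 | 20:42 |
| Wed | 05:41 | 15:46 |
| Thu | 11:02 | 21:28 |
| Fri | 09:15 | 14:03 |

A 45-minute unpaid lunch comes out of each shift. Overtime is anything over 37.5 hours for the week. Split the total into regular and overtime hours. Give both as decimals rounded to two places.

Regular 37.50 hours, overtime 5.03 hours

Mon: 05:41–17:04 = 11 h 23 min; less 45 min break → 10 h 38 min
Tue: 11:07–20:42 = 9 h 35 min; less 45 min break → 8 h 50 min
Wed: 05:41–15:46 = 10 h 5 min; less 45 min break → 9 h 20 min
Thu: 11:02–21:28 = 10 h 26 min; less 45 min break → 9 h 41 min
Fri: 09:15–14:03 = 4 h 48 min; less 45 min break → 4 h 3 min
Total worked: 42 h 32 min = 42.53 h.
Threshold 37.5 h → overtime 5 h 2 min, regular 37 h 30 min.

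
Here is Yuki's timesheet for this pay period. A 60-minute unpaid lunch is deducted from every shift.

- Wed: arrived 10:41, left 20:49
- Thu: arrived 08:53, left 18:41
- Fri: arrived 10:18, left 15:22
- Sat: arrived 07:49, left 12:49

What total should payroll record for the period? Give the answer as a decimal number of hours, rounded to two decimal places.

Wed: 10:41–20:49 = 10 h 8 min; less 60 min break → 9 h 8 min
Thu: 08:53–18:41 = 9 h 48 min; less 60 min break → 8 h 48 min
Fri: 10:18–15:22 = 5 h 4 min; less 60 min break → 4 h 4 min
Sat: 07:49–12:49 = 5 h 0 min; less 60 min break → 4 h 0 min
Total: 9 h 8 min + 8 h 48 min + 4 h 4 min + 4 h 0 min = 26 h 0 min.

26.00 hours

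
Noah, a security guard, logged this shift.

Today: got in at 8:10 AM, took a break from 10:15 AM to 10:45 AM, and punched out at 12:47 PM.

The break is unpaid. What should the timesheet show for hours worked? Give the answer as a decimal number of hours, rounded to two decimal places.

Today: 8:10 AM–12:47 PM = 4 h 37 min; less 30 min break → 4 h 7 min

4.12 hours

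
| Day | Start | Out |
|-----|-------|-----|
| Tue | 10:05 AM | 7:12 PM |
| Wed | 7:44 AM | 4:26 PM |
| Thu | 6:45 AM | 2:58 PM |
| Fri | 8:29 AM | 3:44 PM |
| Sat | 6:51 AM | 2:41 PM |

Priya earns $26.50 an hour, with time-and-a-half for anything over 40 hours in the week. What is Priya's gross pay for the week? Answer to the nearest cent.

$1104.39

Tue: 10:05 AM–7:12 PM = 9 h 7 min
Wed: 7:44 AM–4:26 PM = 8 h 42 min
Thu: 6:45 AM–2:58 PM = 8 h 13 min
Fri: 8:29 AM–3:44 PM = 7 h 15 min
Sat: 6:51 AM–2:41 PM = 7 h 50 min
Total worked: 41 h 7 min = 2467 min.
Regular 40 h 0 min = 2400 min at $26.50/h; overtime 1 h 7 min = 67 min at $39.75/h.
Pay = (2400 × $26.50 + 67 × $39.75) ÷ 60 = $1104.39.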